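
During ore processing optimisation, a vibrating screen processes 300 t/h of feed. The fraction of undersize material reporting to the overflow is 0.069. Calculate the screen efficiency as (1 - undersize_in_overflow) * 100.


93.1%

Screen efficiency = (1 - fraction of undersize in overflow) * 100
= (1 - 0.069) * 100
= 0.931 * 100
= 93.1%


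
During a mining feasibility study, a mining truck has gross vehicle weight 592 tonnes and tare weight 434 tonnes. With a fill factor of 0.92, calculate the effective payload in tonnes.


145.36 tonnes

Maximum payload = gross - tare
= 592 - 434 = 158 tonnes
Effective payload = max payload * fill factor
= 158 * 0.92
= 145.36 tonnes


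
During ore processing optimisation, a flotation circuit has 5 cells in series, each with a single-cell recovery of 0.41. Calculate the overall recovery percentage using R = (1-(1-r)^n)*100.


Complement of single-cell recovery:
1 - r = 1 - 0.41 = 0.59
Raise to power n:
(1 - r)^5 = 0.59^5 = 0.0714924299
Overall recovery:
R = (1 - 0.0714924299) * 100
= 92.8508%

92.8508%


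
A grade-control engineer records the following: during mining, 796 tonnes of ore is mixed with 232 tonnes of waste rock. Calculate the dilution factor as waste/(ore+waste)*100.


Total material = ore + waste
= 796 + 232 = 1028 tonnes
Dilution = waste / total * 100
= 232 / 1028 * 100
= 0.2256809339 * 100
= 22.5681%

22.5681%


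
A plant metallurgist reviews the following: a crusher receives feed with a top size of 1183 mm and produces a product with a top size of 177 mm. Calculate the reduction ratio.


Reduction ratio = feed size / product size
= 1183 / 177
= 6.6836

6.6836


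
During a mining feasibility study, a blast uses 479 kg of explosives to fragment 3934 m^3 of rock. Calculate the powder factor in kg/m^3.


0.1218 kg/m^3

Powder factor = explosive mass / rock volume
= 479 / 3934
= 0.1218 kg/m^3


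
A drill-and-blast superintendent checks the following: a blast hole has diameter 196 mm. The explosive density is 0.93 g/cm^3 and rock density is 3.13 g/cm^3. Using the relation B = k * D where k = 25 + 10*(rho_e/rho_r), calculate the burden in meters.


5.4824 m

First, compute k:
rho_e / rho_r = 0.93 / 3.13 = 0.2971246006
k = 25 + 10 * 0.2971246006 = 27.97124601
Then, compute burden:
B = k * D / 1000 = 27.97124601 * 196 / 1000
= 5482.364217 / 1000
= 5.4824 m


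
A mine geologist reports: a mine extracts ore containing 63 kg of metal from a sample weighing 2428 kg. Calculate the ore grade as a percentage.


2.5947%

Ore grade = (metal mass / ore mass) * 100
= (63 / 2428) * 100
= 0.02594728171 * 100
= 2.5947%


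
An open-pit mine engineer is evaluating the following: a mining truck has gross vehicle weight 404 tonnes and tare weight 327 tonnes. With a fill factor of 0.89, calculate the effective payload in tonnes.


Maximum payload = gross - tare
= 404 - 327 = 77 tonnes
Effective payload = max payload * fill factor
= 77 * 0.89
= 68.53 tonnes

68.53 tonnes


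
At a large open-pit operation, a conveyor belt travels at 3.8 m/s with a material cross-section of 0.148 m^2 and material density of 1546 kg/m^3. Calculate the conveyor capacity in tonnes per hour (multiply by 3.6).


Volumetric flow = speed * area
= 3.8 * 0.148 = 0.5624 m^3/s
Mass flow = volumetric * density
= 0.5624 * 1546 = 869.4704 kg/s
Convert to t/h: multiply by 3.6
Capacity = 869.4704 * 3.6
= 3130.0934 t/h

3130.0934 t/h


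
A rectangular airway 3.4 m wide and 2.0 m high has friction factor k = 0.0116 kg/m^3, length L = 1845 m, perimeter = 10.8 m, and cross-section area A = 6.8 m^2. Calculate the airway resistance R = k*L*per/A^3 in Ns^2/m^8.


0.7351 Ns^2/m^8

Compute the numerator:
k * L * per = 0.0116 * 1845 * 10.8
= 231.1416
Compute the denominator:
A^3 = 6.8^3 = 314.432
Resistance:
R = 231.1416 / 314.432
= 0.7351 Ns^2/m^8


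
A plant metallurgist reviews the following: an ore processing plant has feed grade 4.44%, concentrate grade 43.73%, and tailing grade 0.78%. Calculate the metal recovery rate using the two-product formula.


Using the two-product formula:
R = 100 * c * (f - t) / (f * (c - t))
Numerator = 100 * 43.73 * (4.44 - 0.78)
= 100 * 43.73 * 3.66
= 16005.18
Denominator = 4.44 * (43.73 - 0.78)
= 4.44 * 42.95
= 190.698
R = 16005.18 / 190.698
= 83.9295%

83.9295%


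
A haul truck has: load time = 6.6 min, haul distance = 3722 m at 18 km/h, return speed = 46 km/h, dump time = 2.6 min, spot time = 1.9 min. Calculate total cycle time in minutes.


28.3614 min

Convert haul speed to m/min: 18 * 1000/60 = 300 m/min
Haul time = 3722 / 300 = 12.40666667 min
Convert return speed to m/min: 46 * 1000/60 = 766.6666667 m/min
Return time = 3722 / 766.6666667 = 4.854782609 min
Total cycle time:
= 6.6 + 12.40666667 + 2.6 + 4.854782609 + 1.9
= 28.3614 min


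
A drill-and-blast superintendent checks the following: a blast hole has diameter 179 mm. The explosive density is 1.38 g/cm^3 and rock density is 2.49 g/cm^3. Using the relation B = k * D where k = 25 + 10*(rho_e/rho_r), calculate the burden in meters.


First, compute k:
rho_e / rho_r = 1.38 / 2.49 = 0.5542168675
k = 25 + 10 * 0.5542168675 = 30.54216867
Then, compute burden:
B = k * D / 1000 = 30.54216867 * 179 / 1000
= 5467.048193 / 1000
= 5.467 m

5.467 m


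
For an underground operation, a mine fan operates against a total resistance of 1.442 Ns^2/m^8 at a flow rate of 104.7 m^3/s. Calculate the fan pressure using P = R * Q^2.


15807.3338 Pa

Compute Q^2:
Q^2 = 104.7^2 = 10962.09
Compute pressure:
P = R * Q^2 = 1.442 * 10962.09
= 15807.3338 Pa


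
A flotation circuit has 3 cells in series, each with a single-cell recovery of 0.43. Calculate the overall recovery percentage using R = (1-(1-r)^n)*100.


81.4807%

Complement of single-cell recovery:
1 - r = 1 - 0.43 = 0.57
Raise to power n:
(1 - r)^3 = 0.57^3 = 0.185193
Overall recovery:
R = (1 - 0.185193) * 100
= 81.4807%


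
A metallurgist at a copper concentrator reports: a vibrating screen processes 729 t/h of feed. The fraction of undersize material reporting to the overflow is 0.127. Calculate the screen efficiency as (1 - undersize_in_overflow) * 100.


Screen efficiency = (1 - fraction of undersize in overflow) * 100
= (1 - 0.127) * 100
= 0.873 * 100
= 87.3%

87.3%


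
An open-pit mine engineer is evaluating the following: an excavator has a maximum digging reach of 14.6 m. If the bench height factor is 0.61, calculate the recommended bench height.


Bench height = reach * factor
= 14.6 * 0.61
= 8.906 m

8.906 m


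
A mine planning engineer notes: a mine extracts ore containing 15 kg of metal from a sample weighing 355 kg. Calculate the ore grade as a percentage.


4.2254%

Ore grade = (metal mass / ore mass) * 100
= (15 / 355) * 100
= 0.04225352113 * 100
= 4.2254%


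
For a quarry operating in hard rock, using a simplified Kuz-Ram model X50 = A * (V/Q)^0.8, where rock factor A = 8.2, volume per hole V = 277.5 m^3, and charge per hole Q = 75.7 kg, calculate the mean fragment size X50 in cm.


23.1818 cm

Compute V/Q:
V/Q = 277.5 / 75.7 = 3.665785997
Raise to the power 0.8:
(V/Q)^0.8 = 3.665785997^0.8 = 2.827051281
Multiply by A:
X50 = 8.2 * 2.827051281
= 23.1818 cm


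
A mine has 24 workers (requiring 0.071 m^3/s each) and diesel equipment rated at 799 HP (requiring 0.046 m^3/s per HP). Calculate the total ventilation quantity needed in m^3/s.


38.458 m^3/s

Airflow for workers:
Q_people = 24 * 0.071 = 1.704 m^3/s
Airflow for diesel equipment:
Q_diesel = 799 * 0.046 = 36.754 m^3/s
Total ventilation:
Q_total = 1.704 + 36.754
= 38.458 m^3/s


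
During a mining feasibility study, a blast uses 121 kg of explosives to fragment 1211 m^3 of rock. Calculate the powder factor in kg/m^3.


Powder factor = explosive mass / rock volume
= 121 / 1211
= 0.0999 kg/m^3

0.0999 kg/m^3


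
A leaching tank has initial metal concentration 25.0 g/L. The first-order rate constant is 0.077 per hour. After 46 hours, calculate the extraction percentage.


97.1045%

Compute the exponent:
-k * t = -0.077 * 46 = -3.542
Remaining concentration:
C = 25.0 * exp(-3.542)
= 25.0 * 0.02895535842
= 0.7238839604 g/L
Extracted = 25.0 - 0.7238839604 = 24.27611604 g/L
Extraction % = 24.27611604 / 25.0 * 100
= 97.1045%


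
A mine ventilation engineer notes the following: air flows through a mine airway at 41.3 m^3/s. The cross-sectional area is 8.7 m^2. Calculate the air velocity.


Velocity = flow rate / cross-sectional area
= 41.3 / 8.7
= 4.7471 m/s

4.7471 m/s


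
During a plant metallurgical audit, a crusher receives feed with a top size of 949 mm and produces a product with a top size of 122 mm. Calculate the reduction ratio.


7.7787

Reduction ratio = feed size / product size
= 949 / 122
= 7.7787


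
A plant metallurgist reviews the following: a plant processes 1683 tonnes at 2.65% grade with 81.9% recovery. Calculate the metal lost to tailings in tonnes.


8.0725 tonnes

Total metal in feed:
= 1683 * 2.65 / 100 = 44.5995 tonnes
Metal recovered:
= 44.5995 * 81.9 / 100 = 36.5269905 tonnes
Metal lost to tailings:
= 44.5995 - 36.5269905
= 8.0725 tonnes


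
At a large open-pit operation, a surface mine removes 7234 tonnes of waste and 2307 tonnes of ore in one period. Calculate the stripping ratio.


Stripping ratio = waste tonnage / ore tonnage
= 7234 / 2307
= 3.1357

3.1357


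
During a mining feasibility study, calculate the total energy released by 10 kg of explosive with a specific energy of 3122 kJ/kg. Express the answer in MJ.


31.22 MJ

Energy = mass * specific_energy / 1000
= 10 * 3122 / 1000
= 31220 / 1000
= 31.22 MJ


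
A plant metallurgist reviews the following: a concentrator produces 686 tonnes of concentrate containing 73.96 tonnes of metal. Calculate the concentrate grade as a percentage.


Grade = (metal in concentrate / concentrate mass) * 100
= (73.96 / 686) * 100
= 0.1078134111 * 100
= 10.7813%

10.7813%


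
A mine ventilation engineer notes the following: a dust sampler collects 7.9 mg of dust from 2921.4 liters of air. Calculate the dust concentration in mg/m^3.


Convert liters to m^3: 1 m^3 = 1000 L
Concentration = mass / volume * 1000
= 7.9 / 2921.4 * 1000
= 0.002704182926 * 1000
= 2.7042 mg/m^3

2.7042 mg/m^3


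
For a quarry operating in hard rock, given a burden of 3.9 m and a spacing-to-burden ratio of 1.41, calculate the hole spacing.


5.499 m

Spacing = burden * ratio
= 3.9 * 1.41
= 5.499 m


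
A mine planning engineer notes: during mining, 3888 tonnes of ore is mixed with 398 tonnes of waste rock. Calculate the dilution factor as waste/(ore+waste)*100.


Total material = ore + waste
= 3888 + 398 = 4286 tonnes
Dilution = waste / total * 100
= 398 / 4286 * 100
= 0.09286047597 * 100
= 9.286%

9.286%


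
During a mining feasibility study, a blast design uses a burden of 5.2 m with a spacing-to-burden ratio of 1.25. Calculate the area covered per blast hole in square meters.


First, find the spacing:
Spacing = burden * ratio = 5.2 * 1.25
= 6.5 m
Then, calculate the area:
Area = burden * spacing = 5.2 * 6.5
= 33.8 m^2

33.8 m^2


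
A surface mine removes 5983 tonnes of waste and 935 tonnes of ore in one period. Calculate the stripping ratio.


Stripping ratio = waste tonnage / ore tonnage
= 5983 / 935
= 6.3989

6.3989


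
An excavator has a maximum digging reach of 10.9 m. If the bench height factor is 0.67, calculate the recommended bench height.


7.303 m

Bench height = reach * factor
= 10.9 * 0.67
= 7.303 m


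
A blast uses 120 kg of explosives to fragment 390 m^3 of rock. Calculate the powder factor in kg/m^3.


0.3077 kg/m^3

Powder factor = explosive mass / rock volume
= 120 / 390
= 0.3077 kg/m^3


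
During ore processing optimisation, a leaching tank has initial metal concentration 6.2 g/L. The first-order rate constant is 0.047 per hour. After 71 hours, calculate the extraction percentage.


Compute the exponent:
-k * t = -0.047 * 71 = -3.337
Remaining concentration:
C = 6.2 * exp(-3.337)
= 6.2 * 0.03554342822
= 0.220369255 g/L
Extracted = 6.2 - 0.220369255 = 5.979630745 g/L
Extraction % = 5.979630745 / 6.2 * 100
= 96.4457%

96.4457%


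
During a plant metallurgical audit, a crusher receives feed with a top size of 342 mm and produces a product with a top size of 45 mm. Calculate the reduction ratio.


7.6

Reduction ratio = feed size / product size
= 342 / 45
= 7.6


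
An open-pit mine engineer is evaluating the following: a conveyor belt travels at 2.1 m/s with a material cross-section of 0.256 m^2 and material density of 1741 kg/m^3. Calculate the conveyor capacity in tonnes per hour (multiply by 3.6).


3369.4618 t/h

Volumetric flow = speed * area
= 2.1 * 0.256 = 0.5376 m^3/s
Mass flow = volumetric * density
= 0.5376 * 1741 = 935.9616 kg/s
Convert to t/h: multiply by 3.6
Capacity = 935.9616 * 3.6
= 3369.4618 t/h


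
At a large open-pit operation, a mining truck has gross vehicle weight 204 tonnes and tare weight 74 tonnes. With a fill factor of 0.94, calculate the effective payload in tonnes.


Maximum payload = gross - tare
= 204 - 74 = 130 tonnes
Effective payload = max payload * fill factor
= 130 * 0.94
= 122.2 tonnes

122.2 tonnes


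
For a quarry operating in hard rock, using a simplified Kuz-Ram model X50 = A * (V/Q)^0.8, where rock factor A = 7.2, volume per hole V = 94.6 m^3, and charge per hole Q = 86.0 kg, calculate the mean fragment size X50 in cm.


Compute V/Q:
V/Q = 94.6 / 86.0 = 1.1
Raise to the power 0.8:
(V/Q)^0.8 = 1.1^0.8 = 1.079230345
Multiply by A:
X50 = 7.2 * 1.079230345
= 7.7705 cm

7.7705 cm


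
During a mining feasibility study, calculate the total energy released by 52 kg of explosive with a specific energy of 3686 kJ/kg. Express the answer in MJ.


Energy = mass * specific_energy / 1000
= 52 * 3686 / 1000
= 191672 / 1000
= 191.672 MJ

191.672 MJ


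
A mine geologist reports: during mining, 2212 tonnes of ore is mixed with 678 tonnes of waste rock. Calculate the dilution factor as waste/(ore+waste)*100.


23.4602%

Total material = ore + waste
= 2212 + 678 = 2890 tonnes
Dilution = waste / total * 100
= 678 / 2890 * 100
= 0.2346020761 * 100
= 23.4602%


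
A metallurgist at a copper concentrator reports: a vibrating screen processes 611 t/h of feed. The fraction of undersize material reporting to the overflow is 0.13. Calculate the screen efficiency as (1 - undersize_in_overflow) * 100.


87.0%

Screen efficiency = (1 - fraction of undersize in overflow) * 100
= (1 - 0.13) * 100
= 0.87 * 100
= 87.0%


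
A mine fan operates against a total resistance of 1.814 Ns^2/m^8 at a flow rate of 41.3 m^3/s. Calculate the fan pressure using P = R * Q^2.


3094.1217 Pa

Compute Q^2:
Q^2 = 41.3^2 = 1705.69
Compute pressure:
P = R * Q^2 = 1.814 * 1705.69
= 3094.1217 Pa


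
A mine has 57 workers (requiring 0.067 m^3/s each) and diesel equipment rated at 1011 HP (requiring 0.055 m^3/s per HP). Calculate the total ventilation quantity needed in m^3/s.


59.424 m^3/s

Airflow for workers:
Q_people = 57 * 0.067 = 3.819 m^3/s
Airflow for diesel equipment:
Q_diesel = 1011 * 0.055 = 55.605 m^3/s
Total ventilation:
Q_total = 3.819 + 55.605
= 59.424 m^3/s


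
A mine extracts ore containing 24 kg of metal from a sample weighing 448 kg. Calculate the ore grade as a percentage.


5.3571%

Ore grade = (metal mass / ore mass) * 100
= (24 / 448) * 100
= 0.05357142857 * 100
= 5.3571%


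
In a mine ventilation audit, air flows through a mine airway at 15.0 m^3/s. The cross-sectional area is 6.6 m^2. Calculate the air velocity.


Velocity = flow rate / cross-sectional area
= 15.0 / 6.6
= 2.2727 m/s

2.2727 m/s


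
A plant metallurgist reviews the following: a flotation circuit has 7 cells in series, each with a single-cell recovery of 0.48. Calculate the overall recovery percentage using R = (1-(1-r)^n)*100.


98.9719%

Complement of single-cell recovery:
1 - r = 1 - 0.48 = 0.52
Raise to power n:
(1 - r)^7 = 0.52^7 = 0.01028071703
Overall recovery:
R = (1 - 0.01028071703) * 100
= 98.9719%


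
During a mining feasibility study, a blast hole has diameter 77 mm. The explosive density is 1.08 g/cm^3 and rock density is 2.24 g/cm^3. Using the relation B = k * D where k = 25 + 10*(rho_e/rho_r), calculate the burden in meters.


2.2963 m

First, compute k:
rho_e / rho_r = 1.08 / 2.24 = 0.4821428571
k = 25 + 10 * 0.4821428571 = 29.82142857
Then, compute burden:
B = k * D / 1000 = 29.82142857 * 77 / 1000
= 2296.25 / 1000
= 2.2963 m


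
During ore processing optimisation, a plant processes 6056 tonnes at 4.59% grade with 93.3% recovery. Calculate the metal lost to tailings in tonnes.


18.624 tonnes

Total metal in feed:
= 6056 * 4.59 / 100 = 277.9704 tonnes
Metal recovered:
= 277.9704 * 93.3 / 100 = 259.3463832 tonnes
Metal lost to tailings:
= 277.9704 - 259.3463832
= 18.624 tonnes


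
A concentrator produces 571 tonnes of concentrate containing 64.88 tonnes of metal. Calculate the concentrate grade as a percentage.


11.3625%

Grade = (metal in concentrate / concentrate mass) * 100
= (64.88 / 571) * 100
= 0.1136252189 * 100
= 11.3625%


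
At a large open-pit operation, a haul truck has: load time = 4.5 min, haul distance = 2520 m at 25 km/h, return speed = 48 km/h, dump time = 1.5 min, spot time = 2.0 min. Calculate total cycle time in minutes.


Convert haul speed to m/min: 25 * 1000/60 = 416.6666667 m/min
Haul time = 2520 / 416.6666667 = 6.048 min
Convert return speed to m/min: 48 * 1000/60 = 800 m/min
Return time = 2520 / 800 = 3.15 min
Total cycle time:
= 4.5 + 6.048 + 1.5 + 3.15 + 2.0
= 17.198 min

17.198 min


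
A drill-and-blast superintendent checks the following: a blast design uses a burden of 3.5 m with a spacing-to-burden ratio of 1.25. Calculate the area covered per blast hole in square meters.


15.3125 m^2

First, find the spacing:
Spacing = burden * ratio = 3.5 * 1.25
= 4.375 m
Then, calculate the area:
Area = burden * spacing = 3.5 * 4.375
= 15.3125 m^2


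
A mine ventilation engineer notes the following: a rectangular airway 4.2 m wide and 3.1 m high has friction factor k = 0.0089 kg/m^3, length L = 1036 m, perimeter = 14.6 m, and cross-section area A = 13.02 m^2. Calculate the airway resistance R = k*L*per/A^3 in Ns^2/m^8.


0.061 Ns^2/m^8

Compute the numerator:
k * L * per = 0.0089 * 1036 * 14.6
= 134.61784
Compute the denominator:
A^3 = 13.02^3 = 2207.155608
Resistance:
R = 134.61784 / 2207.155608
= 0.061 Ns^2/m^8


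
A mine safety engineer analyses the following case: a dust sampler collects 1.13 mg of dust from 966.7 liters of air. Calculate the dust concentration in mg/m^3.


Convert liters to m^3: 1 m^3 = 1000 L
Concentration = mass / volume * 1000
= 1.13 / 966.7 * 1000
= 0.001168925209 * 1000
= 1.1689 mg/m^3

1.1689 mg/m^3


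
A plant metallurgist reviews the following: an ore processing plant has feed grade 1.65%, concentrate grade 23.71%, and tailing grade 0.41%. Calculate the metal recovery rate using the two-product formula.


76.4739%

Using the two-product formula:
R = 100 * c * (f - t) / (f * (c - t))
Numerator = 100 * 23.71 * (1.65 - 0.41)
= 100 * 23.71 * 1.24
= 2940.04
Denominator = 1.65 * (23.71 - 0.41)
= 1.65 * 23.3
= 38.445
R = 2940.04 / 38.445
= 76.4739%


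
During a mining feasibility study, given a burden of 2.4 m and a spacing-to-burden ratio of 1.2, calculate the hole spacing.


Spacing = burden * ratio
= 2.4 * 1.2
= 2.88 m

2.88 m


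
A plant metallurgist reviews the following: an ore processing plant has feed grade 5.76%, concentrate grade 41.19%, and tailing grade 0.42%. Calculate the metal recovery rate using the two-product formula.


93.6634%

Using the two-product formula:
R = 100 * c * (f - t) / (f * (c - t))
Numerator = 100 * 41.19 * (5.76 - 0.42)
= 100 * 41.19 * 5.34
= 21995.46
Denominator = 5.76 * (41.19 - 0.42)
= 5.76 * 40.77
= 234.8352
R = 21995.46 / 234.8352
= 93.6634%


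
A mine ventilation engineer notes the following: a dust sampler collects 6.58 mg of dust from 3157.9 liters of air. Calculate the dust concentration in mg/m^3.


Convert liters to m^3: 1 m^3 = 1000 L
Concentration = mass / volume * 1000
= 6.58 / 3157.9 * 1000
= 0.002083663194 * 1000
= 2.0837 mg/m^3

2.0837 mg/m^3


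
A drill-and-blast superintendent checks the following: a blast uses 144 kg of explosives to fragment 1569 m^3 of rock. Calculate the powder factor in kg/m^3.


0.0918 kg/m^3

Powder factor = explosive mass / rock volume
= 144 / 1569
= 0.0918 kg/m^3


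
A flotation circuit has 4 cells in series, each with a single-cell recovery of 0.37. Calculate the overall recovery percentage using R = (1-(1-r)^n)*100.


Complement of single-cell recovery:
1 - r = 1 - 0.37 = 0.63
Raise to power n:
(1 - r)^4 = 0.63^4 = 0.15752961
Overall recovery:
R = (1 - 0.15752961) * 100
= 84.247%

84.247%


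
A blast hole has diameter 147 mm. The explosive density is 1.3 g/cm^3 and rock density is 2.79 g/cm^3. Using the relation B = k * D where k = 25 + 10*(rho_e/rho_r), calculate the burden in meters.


4.3599 m

First, compute k:
rho_e / rho_r = 1.3 / 2.79 = 0.4659498208
k = 25 + 10 * 0.4659498208 = 29.65949821
Then, compute burden:
B = k * D / 1000 = 29.65949821 * 147 / 1000
= 4359.946237 / 1000
= 4.3599 m


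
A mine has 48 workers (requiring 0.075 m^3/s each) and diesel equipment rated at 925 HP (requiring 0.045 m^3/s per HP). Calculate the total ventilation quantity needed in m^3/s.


Airflow for workers:
Q_people = 48 * 0.075 = 3.6 m^3/s
Airflow for diesel equipment:
Q_diesel = 925 * 0.045 = 41.625 m^3/s
Total ventilation:
Q_total = 3.6 + 41.625
= 45.225 m^3/s

45.225 m^3/s


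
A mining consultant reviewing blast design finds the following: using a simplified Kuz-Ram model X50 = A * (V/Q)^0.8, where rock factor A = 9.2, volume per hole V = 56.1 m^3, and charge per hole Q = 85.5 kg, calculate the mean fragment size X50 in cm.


Compute V/Q:
V/Q = 56.1 / 85.5 = 0.6561403509
Raise to the power 0.8:
(V/Q)^0.8 = 0.6561403509^0.8 = 0.7138342755
Multiply by A:
X50 = 9.2 * 0.7138342755
= 6.5673 cm

6.5673 cm


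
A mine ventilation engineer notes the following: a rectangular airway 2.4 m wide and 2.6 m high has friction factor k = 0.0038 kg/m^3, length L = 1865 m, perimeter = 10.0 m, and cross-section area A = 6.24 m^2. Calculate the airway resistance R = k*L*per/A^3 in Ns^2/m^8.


Compute the numerator:
k * L * per = 0.0038 * 1865 * 10.0
= 70.87
Compute the denominator:
A^3 = 6.24^3 = 242.970624
Resistance:
R = 70.87 / 242.970624
= 0.2917 Ns^2/m^8

0.2917 Ns^2/m^8


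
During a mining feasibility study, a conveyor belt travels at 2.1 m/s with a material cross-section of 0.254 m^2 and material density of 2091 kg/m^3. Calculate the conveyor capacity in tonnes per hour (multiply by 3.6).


Volumetric flow = speed * area
= 2.1 * 0.254 = 0.5334 m^3/s
Mass flow = volumetric * density
= 0.5334 * 2091 = 1115.3394 kg/s
Convert to t/h: multiply by 3.6
Capacity = 1115.3394 * 3.6
= 4015.2218 t/h

4015.2218 t/h


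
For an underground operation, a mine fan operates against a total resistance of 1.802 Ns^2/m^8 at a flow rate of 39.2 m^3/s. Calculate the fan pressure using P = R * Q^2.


2769.0253 Pa

Compute Q^2:
Q^2 = 39.2^2 = 1536.64
Compute pressure:
P = R * Q^2 = 1.802 * 1536.64
= 2769.0253 Pa


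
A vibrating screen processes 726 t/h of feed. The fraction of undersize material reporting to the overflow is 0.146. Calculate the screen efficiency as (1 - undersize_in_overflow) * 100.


85.4%

Screen efficiency = (1 - fraction of undersize in overflow) * 100
= (1 - 0.146) * 100
= 0.854 * 100
= 85.4%


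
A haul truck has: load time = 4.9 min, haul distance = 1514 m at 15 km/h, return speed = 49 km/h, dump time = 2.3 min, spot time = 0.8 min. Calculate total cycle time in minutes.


15.9099 min

Convert haul speed to m/min: 15 * 1000/60 = 250 m/min
Haul time = 1514 / 250 = 6.056 min
Convert return speed to m/min: 49 * 1000/60 = 816.6666667 m/min
Return time = 1514 / 816.6666667 = 1.853877551 min
Total cycle time:
= 4.9 + 6.056 + 2.3 + 1.853877551 + 0.8
= 15.9099 min


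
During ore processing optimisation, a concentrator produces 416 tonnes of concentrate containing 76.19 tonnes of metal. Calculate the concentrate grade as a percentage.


18.3149%

Grade = (metal in concentrate / concentrate mass) * 100
= (76.19 / 416) * 100
= 0.1831490385 * 100
= 18.3149%


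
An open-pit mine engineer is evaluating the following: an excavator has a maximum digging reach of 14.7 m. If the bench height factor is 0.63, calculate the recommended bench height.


9.261 m

Bench height = reach * factor
= 14.7 * 0.63
= 9.261 m


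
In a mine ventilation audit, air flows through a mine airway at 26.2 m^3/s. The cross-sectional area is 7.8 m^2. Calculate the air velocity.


3.359 m/s

Velocity = flow rate / cross-sectional area
= 26.2 / 7.8
= 3.359 m/s


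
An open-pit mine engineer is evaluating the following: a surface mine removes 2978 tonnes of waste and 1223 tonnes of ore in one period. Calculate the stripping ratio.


Stripping ratio = waste tonnage / ore tonnage
= 2978 / 1223
= 2.435

2.435


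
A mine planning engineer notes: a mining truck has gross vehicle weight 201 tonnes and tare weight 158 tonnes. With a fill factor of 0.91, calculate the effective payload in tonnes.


Maximum payload = gross - tare
= 201 - 158 = 43 tonnes
Effective payload = max payload * fill factor
= 43 * 0.91
= 39.13 tonnes

39.13 tonnes


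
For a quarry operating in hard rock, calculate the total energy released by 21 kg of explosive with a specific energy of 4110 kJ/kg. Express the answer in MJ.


86.31 MJ

Energy = mass * specific_energy / 1000
= 21 * 4110 / 1000
= 86310 / 1000
= 86.31 MJ


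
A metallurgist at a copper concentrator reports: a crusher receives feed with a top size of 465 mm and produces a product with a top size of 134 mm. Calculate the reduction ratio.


Reduction ratio = feed size / product size
= 465 / 134
= 3.4701

3.4701


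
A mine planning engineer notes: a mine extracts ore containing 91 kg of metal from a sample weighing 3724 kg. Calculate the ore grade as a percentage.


2.4436%

Ore grade = (metal mass / ore mass) * 100
= (91 / 3724) * 100
= 0.02443609023 * 100
= 2.4436%


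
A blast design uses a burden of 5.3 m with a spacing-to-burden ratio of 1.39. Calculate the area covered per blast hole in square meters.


First, find the spacing:
Spacing = burden * ratio = 5.3 * 1.39
= 7.367 m
Then, calculate the area:
Area = burden * spacing = 5.3 * 7.367
= 39.0451 m^2

39.0451 m^2


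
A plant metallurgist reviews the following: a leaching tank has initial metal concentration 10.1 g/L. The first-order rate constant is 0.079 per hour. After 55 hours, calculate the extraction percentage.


Compute the exponent:
-k * t = -0.079 * 55 = -4.345
Remaining concentration:
C = 10.1 * exp(-4.345)
= 10.1 * 0.01297150825
= 0.1310122333 g/L
Extracted = 10.1 - 0.1310122333 = 9.968987767 g/L
Extraction % = 9.968987767 / 10.1 * 100
= 98.7028%

98.7028%


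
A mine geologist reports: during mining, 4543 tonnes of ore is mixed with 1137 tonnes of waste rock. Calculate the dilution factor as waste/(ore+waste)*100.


20.0176%

Total material = ore + waste
= 4543 + 1137 = 5680 tonnes
Dilution = waste / total * 100
= 1137 / 5680 * 100
= 0.2001760563 * 100
= 20.0176%


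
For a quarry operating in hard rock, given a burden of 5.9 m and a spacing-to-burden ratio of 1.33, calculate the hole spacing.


Spacing = burden * ratio
= 5.9 * 1.33
= 7.847 m

7.847 m


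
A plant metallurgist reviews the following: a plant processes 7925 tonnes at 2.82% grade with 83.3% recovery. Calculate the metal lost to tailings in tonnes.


37.322 tonnes

Total metal in feed:
= 7925 * 2.82 / 100 = 223.485 tonnes
Metal recovered:
= 223.485 * 83.3 / 100 = 186.163005 tonnes
Metal lost to tailings:
= 223.485 - 186.163005
= 37.322 tonnes


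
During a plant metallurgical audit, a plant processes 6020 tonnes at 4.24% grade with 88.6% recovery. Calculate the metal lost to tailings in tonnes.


29.0983 tonnes

Total metal in feed:
= 6020 * 4.24 / 100 = 255.248 tonnes
Metal recovered:
= 255.248 * 88.6 / 100 = 226.149728 tonnes
Metal lost to tailings:
= 255.248 - 226.149728
= 29.0983 tonnes


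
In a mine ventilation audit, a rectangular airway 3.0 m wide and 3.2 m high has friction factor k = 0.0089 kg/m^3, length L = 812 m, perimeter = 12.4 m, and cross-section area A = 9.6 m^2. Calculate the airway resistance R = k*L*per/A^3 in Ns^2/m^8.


Compute the numerator:
k * L * per = 0.0089 * 812 * 12.4
= 89.61232
Compute the denominator:
A^3 = 9.6^3 = 884.736
Resistance:
R = 89.61232 / 884.736
= 0.1013 Ns^2/m^8

0.1013 Ns^2/m^8


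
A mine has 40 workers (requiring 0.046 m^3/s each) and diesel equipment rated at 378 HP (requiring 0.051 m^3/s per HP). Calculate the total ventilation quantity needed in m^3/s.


21.118 m^3/s

Airflow for workers:
Q_people = 40 * 0.046 = 1.84 m^3/s
Airflow for diesel equipment:
Q_diesel = 378 * 0.051 = 19.278 m^3/s
Total ventilation:
Q_total = 1.84 + 19.278
= 21.118 m^3/s


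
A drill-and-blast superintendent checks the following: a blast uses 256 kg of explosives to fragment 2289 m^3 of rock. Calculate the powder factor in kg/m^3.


0.1118 kg/m^3

Powder factor = explosive mass / rock volume
= 256 / 2289
= 0.1118 kg/m^3


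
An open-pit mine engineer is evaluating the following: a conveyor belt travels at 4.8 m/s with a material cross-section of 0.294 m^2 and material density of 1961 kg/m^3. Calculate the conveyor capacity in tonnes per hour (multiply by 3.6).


Volumetric flow = speed * area
= 4.8 * 0.294 = 1.4112 m^3/s
Mass flow = volumetric * density
= 1.4112 * 1961 = 2767.3632 kg/s
Convert to t/h: multiply by 3.6
Capacity = 2767.3632 * 3.6
= 9962.5075 t/h

9962.5075 t/h


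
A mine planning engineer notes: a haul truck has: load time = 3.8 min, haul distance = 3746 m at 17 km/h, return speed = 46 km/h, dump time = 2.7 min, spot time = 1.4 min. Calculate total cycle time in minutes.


Convert haul speed to m/min: 17 * 1000/60 = 283.3333333 m/min
Haul time = 3746 / 283.3333333 = 13.22117647 min
Convert return speed to m/min: 46 * 1000/60 = 766.6666667 m/min
Return time = 3746 / 766.6666667 = 4.886086957 min
Total cycle time:
= 3.8 + 13.22117647 + 2.7 + 4.886086957 + 1.4
= 26.0073 min

26.0073 min


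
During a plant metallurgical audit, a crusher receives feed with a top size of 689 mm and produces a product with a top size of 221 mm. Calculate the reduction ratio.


3.1176

Reduction ratio = feed size / product size
= 689 / 221
= 3.1176


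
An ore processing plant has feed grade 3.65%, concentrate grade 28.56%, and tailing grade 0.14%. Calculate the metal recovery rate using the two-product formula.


Using the two-product formula:
R = 100 * c * (f - t) / (f * (c - t))
Numerator = 100 * 28.56 * (3.65 - 0.14)
= 100 * 28.56 * 3.51
= 10024.56
Denominator = 3.65 * (28.56 - 0.14)
= 3.65 * 28.42
= 103.733
R = 10024.56 / 103.733
= 96.6381%

96.6381%


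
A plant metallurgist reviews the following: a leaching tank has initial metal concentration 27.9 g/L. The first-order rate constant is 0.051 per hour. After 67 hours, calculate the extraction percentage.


Compute the exponent:
-k * t = -0.051 * 67 = -3.417
Remaining concentration:
C = 27.9 * exp(-3.417)
= 27.9 * 0.0328107196
= 0.9154190768 g/L
Extracted = 27.9 - 0.9154190768 = 26.98458092 g/L
Extraction % = 26.98458092 / 27.9 * 100
= 96.7189%

96.7189%


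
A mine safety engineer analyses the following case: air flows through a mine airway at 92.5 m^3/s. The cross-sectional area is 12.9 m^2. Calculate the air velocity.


Velocity = flow rate / cross-sectional area
= 92.5 / 12.9
= 7.1705 m/s

7.1705 m/s


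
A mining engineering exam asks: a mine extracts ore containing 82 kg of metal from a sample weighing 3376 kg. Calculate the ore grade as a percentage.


2.4289%

Ore grade = (metal mass / ore mass) * 100
= (82 / 3376) * 100
= 0.02428909953 * 100
= 2.4289%


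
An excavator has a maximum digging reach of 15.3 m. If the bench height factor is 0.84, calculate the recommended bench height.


Bench height = reach * factor
= 15.3 * 0.84
= 12.852 m

12.852 m


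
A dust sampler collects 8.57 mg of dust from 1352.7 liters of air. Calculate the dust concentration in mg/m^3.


6.3355 mg/m^3

Convert liters to m^3: 1 m^3 = 1000 L
Concentration = mass / volume * 1000
= 8.57 / 1352.7 * 1000
= 0.006335477194 * 1000
= 6.3355 mg/m^3


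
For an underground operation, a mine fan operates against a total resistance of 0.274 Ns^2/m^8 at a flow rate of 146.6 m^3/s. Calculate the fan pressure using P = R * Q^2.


Compute Q^2:
Q^2 = 146.6^2 = 21491.56
Compute pressure:
P = R * Q^2 = 0.274 * 21491.56
= 5888.6874 Pa

5888.6874 Pa


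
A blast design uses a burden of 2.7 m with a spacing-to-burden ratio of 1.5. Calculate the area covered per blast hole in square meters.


10.935 m^2

First, find the spacing:
Spacing = burden * ratio = 2.7 * 1.5
= 4.05 m
Then, calculate the area:
Area = burden * spacing = 2.7 * 4.05
= 10.935 m^2


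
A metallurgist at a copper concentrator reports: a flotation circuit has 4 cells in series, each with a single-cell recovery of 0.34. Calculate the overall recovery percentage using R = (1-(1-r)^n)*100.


Complement of single-cell recovery:
1 - r = 1 - 0.34 = 0.66
Raise to power n:
(1 - r)^4 = 0.66^4 = 0.18974736
Overall recovery:
R = (1 - 0.18974736) * 100
= 81.0253%

81.0253%


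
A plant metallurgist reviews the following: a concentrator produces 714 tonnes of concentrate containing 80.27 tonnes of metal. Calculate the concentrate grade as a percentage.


Grade = (metal in concentrate / concentrate mass) * 100
= (80.27 / 714) * 100
= 0.1124229692 * 100
= 11.2423%

11.2423%


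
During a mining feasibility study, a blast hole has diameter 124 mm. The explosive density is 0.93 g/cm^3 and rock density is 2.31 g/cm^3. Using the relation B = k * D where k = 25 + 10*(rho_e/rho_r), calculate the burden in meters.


3.5992 m

First, compute k:
rho_e / rho_r = 0.93 / 2.31 = 0.4025974026
k = 25 + 10 * 0.4025974026 = 29.02597403
Then, compute burden:
B = k * D / 1000 = 29.02597403 * 124 / 1000
= 3599.220779 / 1000
= 3.5992 m


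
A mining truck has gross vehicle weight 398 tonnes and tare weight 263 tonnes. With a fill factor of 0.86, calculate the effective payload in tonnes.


116.1 tonnes

Maximum payload = gross - tare
= 398 - 263 = 135 tonnes
Effective payload = max payload * fill factor
= 135 * 0.86
= 116.1 tonnes


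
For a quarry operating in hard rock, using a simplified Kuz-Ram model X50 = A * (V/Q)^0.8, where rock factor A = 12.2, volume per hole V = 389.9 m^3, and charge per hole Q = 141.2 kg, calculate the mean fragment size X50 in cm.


27.4951 cm

Compute V/Q:
V/Q = 389.9 / 141.2 = 2.761331445
Raise to the power 0.8:
(V/Q)^0.8 = 2.761331445^0.8 = 2.253693389
Multiply by A:
X50 = 12.2 * 2.253693389
= 27.4951 cm


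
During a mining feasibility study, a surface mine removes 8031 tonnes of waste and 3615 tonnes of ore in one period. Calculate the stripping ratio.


2.2216

Stripping ratio = waste tonnage / ore tonnage
= 8031 / 3615
= 2.2216


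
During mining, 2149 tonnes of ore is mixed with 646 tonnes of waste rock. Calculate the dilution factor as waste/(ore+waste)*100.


23.1127%

Total material = ore + waste
= 2149 + 646 = 2795 tonnes
Dilution = waste / total * 100
= 646 / 2795 * 100
= 0.2311270125 * 100
= 23.1127%


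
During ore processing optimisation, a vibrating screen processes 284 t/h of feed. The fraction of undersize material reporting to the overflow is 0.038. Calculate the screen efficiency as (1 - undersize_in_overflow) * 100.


96.2%

Screen efficiency = (1 - fraction of undersize in overflow) * 100
= (1 - 0.038) * 100
= 0.962 * 100
= 96.2%


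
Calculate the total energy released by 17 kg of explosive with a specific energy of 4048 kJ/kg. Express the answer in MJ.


68.816 MJ

Energy = mass * specific_energy / 1000
= 17 * 4048 / 1000
= 68816 / 1000
= 68.816 MJ


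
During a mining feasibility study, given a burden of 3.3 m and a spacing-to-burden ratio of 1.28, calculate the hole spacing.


4.224 m

Spacing = burden * ratio
= 3.3 * 1.28
= 4.224 m


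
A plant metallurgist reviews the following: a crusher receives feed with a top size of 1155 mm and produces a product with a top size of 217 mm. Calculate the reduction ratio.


5.3226

Reduction ratio = feed size / product size
= 1155 / 217
= 5.3226


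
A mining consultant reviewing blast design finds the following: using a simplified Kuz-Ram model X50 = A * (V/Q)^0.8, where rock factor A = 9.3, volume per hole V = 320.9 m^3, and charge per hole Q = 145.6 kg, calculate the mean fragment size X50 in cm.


17.5005 cm

Compute V/Q:
V/Q = 320.9 / 145.6 = 2.203983516
Raise to the power 0.8:
(V/Q)^0.8 = 2.203983516^0.8 = 1.881770577
Multiply by A:
X50 = 9.3 * 1.881770577
= 17.5005 cm


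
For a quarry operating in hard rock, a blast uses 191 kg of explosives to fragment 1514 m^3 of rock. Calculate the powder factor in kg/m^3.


Powder factor = explosive mass / rock volume
= 191 / 1514
= 0.1262 kg/m^3

0.1262 kg/m^3


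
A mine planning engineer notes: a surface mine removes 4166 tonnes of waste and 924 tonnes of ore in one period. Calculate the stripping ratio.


Stripping ratio = waste tonnage / ore tonnage
= 4166 / 924
= 4.5087

4.5087


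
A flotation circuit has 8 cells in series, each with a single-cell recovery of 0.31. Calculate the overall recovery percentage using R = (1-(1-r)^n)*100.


94.862%

Complement of single-cell recovery:
1 - r = 1 - 0.31 = 0.69
Raise to power n:
(1 - r)^8 = 0.69^8 = 0.05137983744
Overall recovery:
R = (1 - 0.05137983744) * 100
= 94.862%


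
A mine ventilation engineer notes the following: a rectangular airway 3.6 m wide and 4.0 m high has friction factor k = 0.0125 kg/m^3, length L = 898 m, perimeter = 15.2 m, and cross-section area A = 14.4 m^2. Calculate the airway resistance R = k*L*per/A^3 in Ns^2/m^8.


Compute the numerator:
k * L * per = 0.0125 * 898 * 15.2
= 170.62
Compute the denominator:
A^3 = 14.4^3 = 2985.984
Resistance:
R = 170.62 / 2985.984
= 0.0571 Ns^2/m^8

0.0571 Ns^2/m^8


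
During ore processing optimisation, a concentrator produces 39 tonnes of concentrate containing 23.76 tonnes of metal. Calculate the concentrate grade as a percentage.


60.9231%

Grade = (metal in concentrate / concentrate mass) * 100
= (23.76 / 39) * 100
= 0.6092307692 * 100
= 60.9231%


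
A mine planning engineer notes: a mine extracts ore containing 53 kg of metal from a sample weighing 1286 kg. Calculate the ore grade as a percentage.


Ore grade = (metal mass / ore mass) * 100
= (53 / 1286) * 100
= 0.04121306376 * 100
= 4.1213%

4.1213%


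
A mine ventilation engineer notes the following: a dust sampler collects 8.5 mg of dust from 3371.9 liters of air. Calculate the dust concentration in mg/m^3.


2.5208 mg/m^3

Convert liters to m^3: 1 m^3 = 1000 L
Concentration = mass / volume * 1000
= 8.5 / 3371.9 * 1000
= 0.002520833951 * 1000
= 2.5208 mg/m^3


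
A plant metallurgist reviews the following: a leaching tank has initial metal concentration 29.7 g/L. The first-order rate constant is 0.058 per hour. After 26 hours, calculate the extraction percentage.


Compute the exponent:
-k * t = -0.058 * 26 = -1.508
Remaining concentration:
C = 29.7 * exp(-1.508)
= 29.7 * 0.22135224
= 6.574161529 g/L
Extracted = 29.7 - 6.574161529 = 23.12583847 g/L
Extraction % = 23.12583847 / 29.7 * 100
= 77.8648%

77.8648%


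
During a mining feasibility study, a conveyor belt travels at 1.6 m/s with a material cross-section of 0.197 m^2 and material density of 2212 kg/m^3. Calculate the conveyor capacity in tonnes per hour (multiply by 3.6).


Volumetric flow = speed * area
= 1.6 * 0.197 = 0.3152 m^3/s
Mass flow = volumetric * density
= 0.3152 * 2212 = 697.2224 kg/s
Convert to t/h: multiply by 3.6
Capacity = 697.2224 * 3.6
= 2510.0006 t/h

2510.0006 t/h
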